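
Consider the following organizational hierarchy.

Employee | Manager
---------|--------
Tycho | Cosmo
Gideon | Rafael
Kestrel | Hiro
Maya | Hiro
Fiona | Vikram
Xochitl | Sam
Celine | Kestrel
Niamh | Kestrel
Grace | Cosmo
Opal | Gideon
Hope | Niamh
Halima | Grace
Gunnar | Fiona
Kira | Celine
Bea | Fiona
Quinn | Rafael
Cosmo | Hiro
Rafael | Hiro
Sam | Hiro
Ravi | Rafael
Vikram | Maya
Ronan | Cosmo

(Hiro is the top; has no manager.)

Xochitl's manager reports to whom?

Hiro

Xochitl reports to Sam, and Sam reports to Hiro. So Xochitl's skip-level manager is Hiro.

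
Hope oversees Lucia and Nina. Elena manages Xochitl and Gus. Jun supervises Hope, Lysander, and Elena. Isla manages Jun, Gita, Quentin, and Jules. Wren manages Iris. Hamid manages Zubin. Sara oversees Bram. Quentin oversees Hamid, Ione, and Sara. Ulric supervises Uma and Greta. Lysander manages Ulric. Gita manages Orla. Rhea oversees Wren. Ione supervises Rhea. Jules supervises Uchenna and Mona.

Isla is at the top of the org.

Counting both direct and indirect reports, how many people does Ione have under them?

Ione directly manages Rhea. Under Rhea: Wren, Iris (2). That's 3 in total.

3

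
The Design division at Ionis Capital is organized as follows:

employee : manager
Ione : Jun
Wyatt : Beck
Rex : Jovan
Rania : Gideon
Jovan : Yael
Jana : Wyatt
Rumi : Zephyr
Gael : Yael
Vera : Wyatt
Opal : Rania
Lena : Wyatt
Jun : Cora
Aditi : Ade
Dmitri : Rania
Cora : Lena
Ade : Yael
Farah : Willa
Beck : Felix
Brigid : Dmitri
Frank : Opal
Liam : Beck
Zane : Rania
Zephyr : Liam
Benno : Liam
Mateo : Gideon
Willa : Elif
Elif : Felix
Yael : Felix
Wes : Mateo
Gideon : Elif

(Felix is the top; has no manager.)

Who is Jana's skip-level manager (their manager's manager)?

Beck

Jana reports to Wyatt, and Wyatt reports to Beck. So Jana's skip-level manager is Beck.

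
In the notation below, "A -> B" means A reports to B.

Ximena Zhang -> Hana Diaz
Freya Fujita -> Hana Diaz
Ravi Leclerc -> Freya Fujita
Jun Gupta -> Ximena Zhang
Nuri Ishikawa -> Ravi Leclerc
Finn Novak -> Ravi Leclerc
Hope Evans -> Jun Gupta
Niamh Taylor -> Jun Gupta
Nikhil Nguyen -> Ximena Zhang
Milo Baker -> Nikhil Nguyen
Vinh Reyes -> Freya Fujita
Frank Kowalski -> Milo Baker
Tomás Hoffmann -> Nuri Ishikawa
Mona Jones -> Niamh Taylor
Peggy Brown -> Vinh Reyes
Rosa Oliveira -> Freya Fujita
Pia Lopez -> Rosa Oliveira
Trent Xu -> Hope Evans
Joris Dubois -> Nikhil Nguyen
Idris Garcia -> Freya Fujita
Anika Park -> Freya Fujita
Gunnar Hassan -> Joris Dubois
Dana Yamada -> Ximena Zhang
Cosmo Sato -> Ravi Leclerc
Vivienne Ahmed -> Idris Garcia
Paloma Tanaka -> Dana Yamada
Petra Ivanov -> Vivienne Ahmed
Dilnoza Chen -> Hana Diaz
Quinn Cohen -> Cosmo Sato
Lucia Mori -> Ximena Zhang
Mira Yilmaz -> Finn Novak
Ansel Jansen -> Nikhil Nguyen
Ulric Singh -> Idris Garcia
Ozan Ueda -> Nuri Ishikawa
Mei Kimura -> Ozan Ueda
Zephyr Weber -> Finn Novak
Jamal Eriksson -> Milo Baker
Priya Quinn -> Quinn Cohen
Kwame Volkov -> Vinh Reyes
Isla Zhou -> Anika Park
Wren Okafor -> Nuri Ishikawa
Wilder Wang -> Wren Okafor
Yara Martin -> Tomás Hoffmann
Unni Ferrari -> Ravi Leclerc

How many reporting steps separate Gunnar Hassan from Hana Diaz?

4

Chain from Gunnar Hassan up to Hana Diaz: Gunnar Hassan → Joris Dubois → Nikhil Nguyen → Ximena Zhang → Hana Diaz. That is 4 steps up, so Gunnar Hassan is 4 levels below Hana Diaz.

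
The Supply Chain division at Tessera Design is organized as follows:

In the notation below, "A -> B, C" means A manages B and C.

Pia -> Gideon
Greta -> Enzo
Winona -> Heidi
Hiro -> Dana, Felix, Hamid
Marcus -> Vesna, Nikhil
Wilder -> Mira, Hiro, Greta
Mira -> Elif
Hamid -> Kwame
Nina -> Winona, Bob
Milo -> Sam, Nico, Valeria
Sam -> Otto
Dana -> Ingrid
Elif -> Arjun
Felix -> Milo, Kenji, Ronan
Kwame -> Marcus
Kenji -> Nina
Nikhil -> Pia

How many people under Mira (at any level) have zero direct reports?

1

The only person in Mira's organization with no one reporting to them is Arjun. That is 1.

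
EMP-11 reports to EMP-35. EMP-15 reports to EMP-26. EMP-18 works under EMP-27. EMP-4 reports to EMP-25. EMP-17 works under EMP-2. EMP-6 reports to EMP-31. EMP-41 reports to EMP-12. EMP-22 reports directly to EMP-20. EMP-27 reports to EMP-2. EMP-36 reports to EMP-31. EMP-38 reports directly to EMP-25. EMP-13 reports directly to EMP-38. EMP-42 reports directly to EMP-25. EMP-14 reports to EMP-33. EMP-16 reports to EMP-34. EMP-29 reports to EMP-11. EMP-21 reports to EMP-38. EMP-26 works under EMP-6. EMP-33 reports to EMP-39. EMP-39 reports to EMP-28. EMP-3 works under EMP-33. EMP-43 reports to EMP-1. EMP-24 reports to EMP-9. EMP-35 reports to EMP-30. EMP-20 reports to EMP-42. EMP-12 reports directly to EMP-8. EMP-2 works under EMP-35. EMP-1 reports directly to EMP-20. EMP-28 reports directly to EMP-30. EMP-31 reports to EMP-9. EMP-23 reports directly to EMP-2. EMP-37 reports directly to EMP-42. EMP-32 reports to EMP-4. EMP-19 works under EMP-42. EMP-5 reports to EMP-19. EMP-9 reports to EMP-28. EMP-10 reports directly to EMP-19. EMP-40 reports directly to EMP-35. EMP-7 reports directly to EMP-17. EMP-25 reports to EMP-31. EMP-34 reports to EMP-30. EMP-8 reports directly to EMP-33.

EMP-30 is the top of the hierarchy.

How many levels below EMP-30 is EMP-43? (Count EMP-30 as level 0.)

Chain from EMP-43 up to EMP-30: EMP-43 → EMP-1 → EMP-20 → EMP-42 → EMP-25 → EMP-31 → EMP-9 → EMP-28 → EMP-30. That is 8 steps up, so EMP-43 is 8 levels below EMP-30.

8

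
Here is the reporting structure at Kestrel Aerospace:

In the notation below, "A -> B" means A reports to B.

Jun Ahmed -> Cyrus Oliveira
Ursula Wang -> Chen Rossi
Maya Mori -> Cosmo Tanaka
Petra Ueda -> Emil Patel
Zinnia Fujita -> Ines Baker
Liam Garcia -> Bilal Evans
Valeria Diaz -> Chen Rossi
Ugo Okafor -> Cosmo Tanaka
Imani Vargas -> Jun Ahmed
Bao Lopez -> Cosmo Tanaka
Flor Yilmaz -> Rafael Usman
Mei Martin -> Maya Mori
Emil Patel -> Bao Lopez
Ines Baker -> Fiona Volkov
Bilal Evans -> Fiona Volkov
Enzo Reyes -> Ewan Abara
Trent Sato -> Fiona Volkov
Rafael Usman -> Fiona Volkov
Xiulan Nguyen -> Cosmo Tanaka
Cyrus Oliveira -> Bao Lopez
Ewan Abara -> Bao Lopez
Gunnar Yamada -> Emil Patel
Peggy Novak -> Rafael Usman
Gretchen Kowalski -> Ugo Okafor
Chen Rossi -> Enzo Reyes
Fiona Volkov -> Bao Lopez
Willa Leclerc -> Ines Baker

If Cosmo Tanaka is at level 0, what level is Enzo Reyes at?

3

Chain from Enzo Reyes up to Cosmo Tanaka: Enzo Reyes → Ewan Abara → Bao Lopez → Cosmo Tanaka. That is 3 steps up, so Enzo Reyes is 3 levels below Cosmo Tanaka.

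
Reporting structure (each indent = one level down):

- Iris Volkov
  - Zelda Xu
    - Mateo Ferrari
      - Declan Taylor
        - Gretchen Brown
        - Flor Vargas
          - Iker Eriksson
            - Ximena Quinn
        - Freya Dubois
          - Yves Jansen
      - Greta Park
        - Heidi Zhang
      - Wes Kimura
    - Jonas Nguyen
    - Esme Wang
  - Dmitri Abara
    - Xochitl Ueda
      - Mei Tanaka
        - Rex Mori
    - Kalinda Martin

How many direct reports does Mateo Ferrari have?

3

Mateo Ferrari directly manages Declan Taylor, Greta Park, Wes Kimura. That is 3 direct reports.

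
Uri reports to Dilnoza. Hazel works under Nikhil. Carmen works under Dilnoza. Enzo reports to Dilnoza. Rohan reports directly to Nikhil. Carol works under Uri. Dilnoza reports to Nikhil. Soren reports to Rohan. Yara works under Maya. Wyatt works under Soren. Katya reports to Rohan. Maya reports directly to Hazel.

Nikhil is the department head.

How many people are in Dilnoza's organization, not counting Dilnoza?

4

Dilnoza directly manages Enzo, Uri, Carmen. Enzo has no reports. Under Uri: Carol (1). Carmen has no reports. So Dilnoza's organization is 3 direct reports plus everyone under them: 1 + 2 + 1 = 4.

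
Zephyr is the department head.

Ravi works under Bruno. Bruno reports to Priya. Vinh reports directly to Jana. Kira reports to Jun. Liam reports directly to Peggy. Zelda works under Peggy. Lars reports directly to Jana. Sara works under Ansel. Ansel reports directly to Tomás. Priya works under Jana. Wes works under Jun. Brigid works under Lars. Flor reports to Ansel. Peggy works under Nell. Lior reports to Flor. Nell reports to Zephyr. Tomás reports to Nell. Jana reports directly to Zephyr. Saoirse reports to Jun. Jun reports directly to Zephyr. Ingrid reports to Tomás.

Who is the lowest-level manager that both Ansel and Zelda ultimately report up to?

Ansel's chain of managers is Tomás, Nell, Zephyr. Zelda's chain of managers is Peggy, Nell, Zephyr. The first manager that appears in both chains is Nell.

Nell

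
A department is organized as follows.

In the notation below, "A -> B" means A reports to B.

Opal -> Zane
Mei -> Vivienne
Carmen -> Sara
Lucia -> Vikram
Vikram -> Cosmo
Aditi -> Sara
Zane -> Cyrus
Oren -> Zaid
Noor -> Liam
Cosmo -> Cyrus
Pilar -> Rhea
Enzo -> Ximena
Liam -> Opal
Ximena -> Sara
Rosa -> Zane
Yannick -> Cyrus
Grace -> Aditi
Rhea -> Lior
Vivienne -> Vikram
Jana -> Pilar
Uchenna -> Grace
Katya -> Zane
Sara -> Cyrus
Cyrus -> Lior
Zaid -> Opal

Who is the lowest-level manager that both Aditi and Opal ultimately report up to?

Aditi's chain of managers is Sara, Cyrus, Lior. Opal's chain of managers is Zane, Cyrus, Lior. The first manager that appears in both chains is Cyrus.

Cyrus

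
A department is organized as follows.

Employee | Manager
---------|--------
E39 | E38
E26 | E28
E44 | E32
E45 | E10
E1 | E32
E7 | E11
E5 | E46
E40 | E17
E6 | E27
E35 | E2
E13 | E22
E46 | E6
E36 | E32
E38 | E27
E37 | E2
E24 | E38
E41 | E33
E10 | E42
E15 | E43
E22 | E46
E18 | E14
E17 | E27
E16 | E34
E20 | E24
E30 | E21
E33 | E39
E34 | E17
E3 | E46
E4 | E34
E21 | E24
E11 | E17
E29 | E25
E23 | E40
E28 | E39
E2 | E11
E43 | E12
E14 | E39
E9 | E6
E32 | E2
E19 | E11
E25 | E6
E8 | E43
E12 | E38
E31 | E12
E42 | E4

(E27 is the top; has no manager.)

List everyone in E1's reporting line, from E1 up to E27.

E1 reports to E32. E32 reports to E2. E2 reports to E11. E11 reports to E17. E17 reports to E27. E27 is at the top.

E1 -> E32 -> E2 -> E11 -> E17 -> E27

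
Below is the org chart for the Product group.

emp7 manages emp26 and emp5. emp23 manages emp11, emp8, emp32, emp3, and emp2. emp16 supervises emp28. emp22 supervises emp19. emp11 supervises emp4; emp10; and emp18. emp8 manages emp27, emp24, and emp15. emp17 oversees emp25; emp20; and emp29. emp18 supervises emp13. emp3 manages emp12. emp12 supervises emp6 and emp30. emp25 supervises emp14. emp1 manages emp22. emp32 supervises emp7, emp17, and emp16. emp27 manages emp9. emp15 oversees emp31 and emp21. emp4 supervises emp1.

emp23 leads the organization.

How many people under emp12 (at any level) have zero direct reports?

The people in emp12's organization with no one reporting to them are emp30, emp6. That is 2.

2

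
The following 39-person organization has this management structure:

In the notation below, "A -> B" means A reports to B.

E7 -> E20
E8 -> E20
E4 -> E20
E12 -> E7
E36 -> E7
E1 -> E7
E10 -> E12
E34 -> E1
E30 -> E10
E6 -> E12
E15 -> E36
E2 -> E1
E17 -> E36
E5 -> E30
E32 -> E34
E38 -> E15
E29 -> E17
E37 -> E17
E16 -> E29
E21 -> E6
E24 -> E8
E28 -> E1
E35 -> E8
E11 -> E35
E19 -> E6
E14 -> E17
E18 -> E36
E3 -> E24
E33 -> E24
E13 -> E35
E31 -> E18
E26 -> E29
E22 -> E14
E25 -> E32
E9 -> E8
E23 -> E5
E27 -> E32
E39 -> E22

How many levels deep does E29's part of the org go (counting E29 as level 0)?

1

The longest chain under E29 runs E29 → E26, which is 1 level below E29.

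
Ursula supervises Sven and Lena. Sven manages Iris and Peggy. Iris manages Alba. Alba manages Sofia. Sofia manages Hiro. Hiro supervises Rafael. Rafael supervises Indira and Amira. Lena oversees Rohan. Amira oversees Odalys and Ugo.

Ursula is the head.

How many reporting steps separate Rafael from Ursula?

6

Chain from Rafael up to Ursula: Rafael → Hiro → Sofia → Alba → Iris → Sven → Ursula. That is 6 steps up, so Rafael is 6 levels below Ursula.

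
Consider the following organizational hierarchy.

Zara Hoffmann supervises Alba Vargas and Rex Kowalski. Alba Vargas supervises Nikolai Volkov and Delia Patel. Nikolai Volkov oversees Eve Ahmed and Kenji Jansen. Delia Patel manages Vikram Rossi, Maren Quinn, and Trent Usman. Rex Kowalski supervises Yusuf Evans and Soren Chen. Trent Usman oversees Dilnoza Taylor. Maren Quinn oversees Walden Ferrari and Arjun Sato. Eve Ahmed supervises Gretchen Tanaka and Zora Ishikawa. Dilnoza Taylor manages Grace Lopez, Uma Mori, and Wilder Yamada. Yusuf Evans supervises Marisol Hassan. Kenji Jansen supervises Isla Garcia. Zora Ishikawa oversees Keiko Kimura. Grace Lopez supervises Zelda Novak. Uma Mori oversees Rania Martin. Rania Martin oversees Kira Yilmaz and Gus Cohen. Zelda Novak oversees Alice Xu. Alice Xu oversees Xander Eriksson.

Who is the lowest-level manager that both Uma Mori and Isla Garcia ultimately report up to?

Alba Vargas

Uma Mori's chain of managers is Dilnoza Taylor, Trent Usman, Delia Patel, Alba Vargas, Zara Hoffmann. Isla Garcia's chain of managers is Kenji Jansen, Nikolai Volkov, Alba Vargas, Zara Hoffmann. The first manager that appears in both chains is Alba Vargas.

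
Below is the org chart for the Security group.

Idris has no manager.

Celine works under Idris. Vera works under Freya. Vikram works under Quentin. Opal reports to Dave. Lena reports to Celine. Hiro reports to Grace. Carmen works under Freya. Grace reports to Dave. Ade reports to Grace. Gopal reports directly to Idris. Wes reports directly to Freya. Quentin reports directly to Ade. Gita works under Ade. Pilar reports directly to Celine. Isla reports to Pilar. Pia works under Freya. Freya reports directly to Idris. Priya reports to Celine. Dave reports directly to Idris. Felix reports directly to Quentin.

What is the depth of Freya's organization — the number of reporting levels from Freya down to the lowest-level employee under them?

The longest chain under Freya runs Freya → Vera, which is 1 level below Freya.

1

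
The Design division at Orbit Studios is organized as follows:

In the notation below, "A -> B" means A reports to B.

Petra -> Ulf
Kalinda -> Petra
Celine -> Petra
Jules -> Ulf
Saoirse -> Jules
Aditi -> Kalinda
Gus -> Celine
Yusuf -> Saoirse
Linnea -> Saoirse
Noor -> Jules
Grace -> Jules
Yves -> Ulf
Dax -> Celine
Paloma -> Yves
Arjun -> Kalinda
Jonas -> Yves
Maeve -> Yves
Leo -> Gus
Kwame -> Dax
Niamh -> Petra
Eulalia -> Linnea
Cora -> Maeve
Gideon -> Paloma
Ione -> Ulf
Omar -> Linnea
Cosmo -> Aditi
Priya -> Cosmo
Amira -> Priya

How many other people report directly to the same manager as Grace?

Grace reports to Jules. Jules's other direct reports are Saoirse, Noor — 2 peers.

2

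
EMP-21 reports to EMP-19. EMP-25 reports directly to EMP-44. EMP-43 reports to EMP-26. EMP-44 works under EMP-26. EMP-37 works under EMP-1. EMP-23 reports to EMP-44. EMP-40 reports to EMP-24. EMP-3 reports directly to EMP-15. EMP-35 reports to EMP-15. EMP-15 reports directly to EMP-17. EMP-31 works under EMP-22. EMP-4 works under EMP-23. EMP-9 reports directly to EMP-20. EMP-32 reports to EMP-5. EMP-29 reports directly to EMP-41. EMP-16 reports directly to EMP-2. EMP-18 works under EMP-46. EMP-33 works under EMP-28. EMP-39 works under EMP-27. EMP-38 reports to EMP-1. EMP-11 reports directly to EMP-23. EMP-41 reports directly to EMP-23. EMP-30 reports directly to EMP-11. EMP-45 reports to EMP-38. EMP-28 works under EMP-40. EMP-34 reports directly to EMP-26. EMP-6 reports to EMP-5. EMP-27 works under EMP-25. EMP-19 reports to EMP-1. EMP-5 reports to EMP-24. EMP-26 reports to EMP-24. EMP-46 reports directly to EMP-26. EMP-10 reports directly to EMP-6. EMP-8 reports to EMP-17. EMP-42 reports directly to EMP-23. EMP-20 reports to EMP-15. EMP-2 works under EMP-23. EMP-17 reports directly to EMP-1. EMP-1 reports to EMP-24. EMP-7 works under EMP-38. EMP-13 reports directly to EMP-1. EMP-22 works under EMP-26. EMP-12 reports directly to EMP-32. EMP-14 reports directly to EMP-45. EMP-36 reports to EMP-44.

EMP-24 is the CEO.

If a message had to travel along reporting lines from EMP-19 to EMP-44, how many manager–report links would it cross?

4

EMP-19 is 2 levels below EMP-24, and EMP-44 is 2 levels below EMP-24 (their lowest common manager). The shortest path runs up from EMP-19 to EMP-24 and back down to EMP-44: 2 + 2 = 4 links.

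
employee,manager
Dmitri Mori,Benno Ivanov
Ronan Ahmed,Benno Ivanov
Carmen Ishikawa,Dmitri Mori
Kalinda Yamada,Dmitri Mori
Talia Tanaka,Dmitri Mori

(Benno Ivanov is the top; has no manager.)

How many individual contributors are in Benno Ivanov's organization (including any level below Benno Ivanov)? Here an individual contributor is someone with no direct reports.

The people in Benno Ivanov's organization with no one reporting to them are Ronan Ahmed, Talia Tanaka, Carmen Ishikawa, Kalinda Yamada. That is 4.

4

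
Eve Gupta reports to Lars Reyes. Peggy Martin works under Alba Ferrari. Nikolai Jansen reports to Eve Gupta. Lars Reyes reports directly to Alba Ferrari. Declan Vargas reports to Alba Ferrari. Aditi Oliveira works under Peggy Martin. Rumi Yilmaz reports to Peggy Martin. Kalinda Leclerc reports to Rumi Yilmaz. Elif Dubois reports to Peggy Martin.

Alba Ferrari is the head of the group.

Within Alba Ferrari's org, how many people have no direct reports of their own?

5

The people in Alba Ferrari's organization with no one reporting to them are Declan Vargas, Nikolai Jansen, Aditi Oliveira, Elif Dubois, Kalinda Leclerc. That is 5.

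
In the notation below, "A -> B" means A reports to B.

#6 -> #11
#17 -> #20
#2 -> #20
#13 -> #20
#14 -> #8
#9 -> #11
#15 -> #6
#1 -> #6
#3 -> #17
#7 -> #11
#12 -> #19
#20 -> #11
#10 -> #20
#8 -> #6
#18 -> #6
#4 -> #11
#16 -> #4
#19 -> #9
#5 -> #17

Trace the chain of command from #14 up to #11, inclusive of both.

#14 -> #8 -> #6 -> #11

#14 reports to #8. #8 reports to #6. #6 reports to #11. #11 is at the top.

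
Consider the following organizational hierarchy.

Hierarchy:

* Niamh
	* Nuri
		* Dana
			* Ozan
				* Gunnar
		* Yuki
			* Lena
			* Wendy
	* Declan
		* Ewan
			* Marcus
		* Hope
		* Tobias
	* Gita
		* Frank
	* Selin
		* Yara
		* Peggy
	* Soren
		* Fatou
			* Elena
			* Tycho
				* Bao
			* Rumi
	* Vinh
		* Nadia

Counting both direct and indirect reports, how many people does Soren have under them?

Soren directly manages Fatou. Under Fatou: Rumi, Tycho, Bao, Elena (4). That's 5 in total.

5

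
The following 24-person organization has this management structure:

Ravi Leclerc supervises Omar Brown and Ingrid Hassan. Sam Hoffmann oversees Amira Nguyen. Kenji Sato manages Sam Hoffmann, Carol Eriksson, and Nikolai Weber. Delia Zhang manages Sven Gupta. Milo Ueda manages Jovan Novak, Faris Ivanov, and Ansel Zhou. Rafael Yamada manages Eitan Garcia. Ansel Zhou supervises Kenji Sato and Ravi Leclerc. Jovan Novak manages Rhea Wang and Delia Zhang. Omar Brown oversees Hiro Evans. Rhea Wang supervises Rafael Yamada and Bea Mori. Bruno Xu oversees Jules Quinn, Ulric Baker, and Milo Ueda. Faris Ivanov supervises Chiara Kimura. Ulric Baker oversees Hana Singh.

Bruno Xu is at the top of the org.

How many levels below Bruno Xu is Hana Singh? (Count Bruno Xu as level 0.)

2

Chain from Hana Singh up to Bruno Xu: Hana Singh → Ulric Baker → Bruno Xu. That is 2 steps up, so Hana Singh is 2 levels below Bruno Xu.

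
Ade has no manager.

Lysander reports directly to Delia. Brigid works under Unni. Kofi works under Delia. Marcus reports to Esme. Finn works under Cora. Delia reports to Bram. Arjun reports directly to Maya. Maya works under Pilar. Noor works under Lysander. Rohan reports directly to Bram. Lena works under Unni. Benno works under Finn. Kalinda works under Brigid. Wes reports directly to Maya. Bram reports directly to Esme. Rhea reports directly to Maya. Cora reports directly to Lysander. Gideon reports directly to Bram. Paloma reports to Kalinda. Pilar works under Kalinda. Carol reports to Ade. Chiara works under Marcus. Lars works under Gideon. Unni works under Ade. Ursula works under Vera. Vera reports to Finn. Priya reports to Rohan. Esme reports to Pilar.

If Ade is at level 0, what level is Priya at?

8

Chain from Priya up to Ade: Priya → Rohan → Bram → Esme → Pilar → Kalinda → Brigid → Unni → Ade. That is 8 steps up, so Priya is 8 levels below Ade.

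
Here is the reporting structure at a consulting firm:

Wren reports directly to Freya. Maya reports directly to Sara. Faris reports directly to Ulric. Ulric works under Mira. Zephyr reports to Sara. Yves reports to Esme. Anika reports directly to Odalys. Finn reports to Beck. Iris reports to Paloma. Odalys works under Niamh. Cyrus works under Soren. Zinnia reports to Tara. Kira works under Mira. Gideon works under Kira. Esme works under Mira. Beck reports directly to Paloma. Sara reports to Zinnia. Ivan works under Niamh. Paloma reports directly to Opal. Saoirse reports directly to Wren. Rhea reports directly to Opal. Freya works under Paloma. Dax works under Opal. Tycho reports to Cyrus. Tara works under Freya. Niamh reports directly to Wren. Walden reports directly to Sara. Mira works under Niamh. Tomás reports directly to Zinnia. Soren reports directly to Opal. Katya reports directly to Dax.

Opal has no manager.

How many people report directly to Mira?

Mira directly manages Esme, Ulric, Kira. That is 3 direct reports.

3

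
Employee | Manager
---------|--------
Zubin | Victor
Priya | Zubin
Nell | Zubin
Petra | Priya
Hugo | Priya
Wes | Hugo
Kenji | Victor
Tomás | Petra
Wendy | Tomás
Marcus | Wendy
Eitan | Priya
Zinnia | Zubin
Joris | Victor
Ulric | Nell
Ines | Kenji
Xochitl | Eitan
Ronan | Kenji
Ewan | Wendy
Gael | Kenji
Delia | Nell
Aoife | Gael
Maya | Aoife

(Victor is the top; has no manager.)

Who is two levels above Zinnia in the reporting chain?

Victor

Zinnia reports to Zubin, and Zubin reports to Victor. So Zinnia's skip-level manager is Victor.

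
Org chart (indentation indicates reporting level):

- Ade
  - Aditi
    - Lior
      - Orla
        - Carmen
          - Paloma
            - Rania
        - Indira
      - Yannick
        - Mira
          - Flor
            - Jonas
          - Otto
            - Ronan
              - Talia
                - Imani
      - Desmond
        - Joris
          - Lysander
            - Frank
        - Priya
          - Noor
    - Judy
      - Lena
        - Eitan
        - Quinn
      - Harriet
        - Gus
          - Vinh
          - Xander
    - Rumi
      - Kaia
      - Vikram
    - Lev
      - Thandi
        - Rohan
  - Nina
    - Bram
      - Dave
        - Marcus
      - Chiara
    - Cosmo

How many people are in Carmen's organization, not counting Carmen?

2

Carmen directly manages Paloma. Under Paloma: Rania (1). That's 2 in total.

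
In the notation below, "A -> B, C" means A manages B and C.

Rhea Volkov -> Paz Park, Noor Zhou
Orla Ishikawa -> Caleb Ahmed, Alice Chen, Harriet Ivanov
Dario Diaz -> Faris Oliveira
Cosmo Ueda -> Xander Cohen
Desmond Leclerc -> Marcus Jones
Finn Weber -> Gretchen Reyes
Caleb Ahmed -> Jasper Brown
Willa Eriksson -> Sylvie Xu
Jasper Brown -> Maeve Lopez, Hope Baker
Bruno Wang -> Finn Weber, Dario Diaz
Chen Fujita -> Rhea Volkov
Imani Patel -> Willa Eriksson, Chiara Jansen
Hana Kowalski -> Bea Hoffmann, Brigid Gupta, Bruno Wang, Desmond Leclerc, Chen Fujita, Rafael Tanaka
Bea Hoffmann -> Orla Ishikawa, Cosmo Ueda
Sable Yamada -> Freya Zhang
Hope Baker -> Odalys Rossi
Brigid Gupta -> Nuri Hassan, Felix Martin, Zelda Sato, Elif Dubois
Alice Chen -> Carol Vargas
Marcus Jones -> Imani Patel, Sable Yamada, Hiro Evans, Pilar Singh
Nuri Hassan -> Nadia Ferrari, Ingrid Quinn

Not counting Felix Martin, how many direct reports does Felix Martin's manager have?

3

Felix Martin reports to Brigid Gupta. Brigid Gupta's other direct reports are Nuri Hassan, Zelda Sato, Elif Dubois — 3 peers.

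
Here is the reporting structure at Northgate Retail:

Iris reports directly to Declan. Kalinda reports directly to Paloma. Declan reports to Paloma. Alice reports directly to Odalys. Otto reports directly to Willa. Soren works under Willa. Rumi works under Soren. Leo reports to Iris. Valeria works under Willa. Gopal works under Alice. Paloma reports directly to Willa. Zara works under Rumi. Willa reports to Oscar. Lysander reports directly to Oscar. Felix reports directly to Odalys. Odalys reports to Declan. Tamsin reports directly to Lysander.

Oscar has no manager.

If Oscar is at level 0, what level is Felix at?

Chain from Felix up to Oscar: Felix → Odalys → Declan → Paloma → Willa → Oscar. That is 5 steps up, so Felix is 5 levels below Oscar.

5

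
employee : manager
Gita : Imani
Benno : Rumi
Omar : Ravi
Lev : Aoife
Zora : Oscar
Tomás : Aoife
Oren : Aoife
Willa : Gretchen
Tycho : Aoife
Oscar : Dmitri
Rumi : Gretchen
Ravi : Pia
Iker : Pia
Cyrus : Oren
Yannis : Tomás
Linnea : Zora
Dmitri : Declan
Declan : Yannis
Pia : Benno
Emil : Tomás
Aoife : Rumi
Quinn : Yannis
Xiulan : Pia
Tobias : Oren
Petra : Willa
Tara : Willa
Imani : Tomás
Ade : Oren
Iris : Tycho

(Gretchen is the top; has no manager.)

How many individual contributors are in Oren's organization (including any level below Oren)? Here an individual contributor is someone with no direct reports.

The people in Oren's organization with no one reporting to them are Ade, Cyrus, Tobias. That is 3.

3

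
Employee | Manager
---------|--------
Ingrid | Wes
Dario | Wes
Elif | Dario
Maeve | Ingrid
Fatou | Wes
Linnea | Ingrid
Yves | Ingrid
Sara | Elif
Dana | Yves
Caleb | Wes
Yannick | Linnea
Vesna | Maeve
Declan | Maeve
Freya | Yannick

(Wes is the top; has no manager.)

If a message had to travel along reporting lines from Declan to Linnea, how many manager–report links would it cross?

Declan is 2 levels below Ingrid, and Linnea is 1 level below Ingrid (their lowest common manager). The shortest path runs up from Declan to Ingrid and back down to Linnea: 2 + 1 = 3 links.

3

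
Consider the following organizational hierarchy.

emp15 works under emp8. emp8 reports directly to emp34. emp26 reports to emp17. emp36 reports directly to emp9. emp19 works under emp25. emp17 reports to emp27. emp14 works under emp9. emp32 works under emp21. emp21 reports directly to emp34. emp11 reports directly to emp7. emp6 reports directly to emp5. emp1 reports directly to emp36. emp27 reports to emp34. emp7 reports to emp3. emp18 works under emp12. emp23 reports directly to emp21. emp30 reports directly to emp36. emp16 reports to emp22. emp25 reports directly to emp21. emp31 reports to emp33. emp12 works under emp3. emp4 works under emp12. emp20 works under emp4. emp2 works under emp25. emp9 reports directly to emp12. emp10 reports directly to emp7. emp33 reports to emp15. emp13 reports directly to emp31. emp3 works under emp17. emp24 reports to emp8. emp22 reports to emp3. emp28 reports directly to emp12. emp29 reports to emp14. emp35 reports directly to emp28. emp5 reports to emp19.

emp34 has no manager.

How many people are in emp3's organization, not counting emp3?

emp3 directly manages emp12, emp7, emp22. Under emp12: emp28, emp35, emp4, emp20, emp9, emp36, emp30, emp1, emp14, emp29, emp18 (11). Under emp7: emp10, emp11 (2). Under emp22: emp16 (1). So emp3's organization is 3 direct reports plus everyone under them: 12 + 3 + 2 = 17.

17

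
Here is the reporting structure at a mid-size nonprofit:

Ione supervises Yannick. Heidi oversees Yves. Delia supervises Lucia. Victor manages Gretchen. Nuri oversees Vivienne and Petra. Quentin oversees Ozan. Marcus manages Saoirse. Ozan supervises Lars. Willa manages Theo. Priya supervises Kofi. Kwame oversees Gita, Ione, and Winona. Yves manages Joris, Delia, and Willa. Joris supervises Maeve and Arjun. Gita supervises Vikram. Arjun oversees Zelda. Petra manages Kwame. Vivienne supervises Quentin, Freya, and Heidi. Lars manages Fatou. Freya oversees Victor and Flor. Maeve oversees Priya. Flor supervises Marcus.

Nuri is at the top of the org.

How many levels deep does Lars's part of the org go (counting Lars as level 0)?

The longest chain under Lars runs Lars → Fatou, which is 1 level below Lars.

1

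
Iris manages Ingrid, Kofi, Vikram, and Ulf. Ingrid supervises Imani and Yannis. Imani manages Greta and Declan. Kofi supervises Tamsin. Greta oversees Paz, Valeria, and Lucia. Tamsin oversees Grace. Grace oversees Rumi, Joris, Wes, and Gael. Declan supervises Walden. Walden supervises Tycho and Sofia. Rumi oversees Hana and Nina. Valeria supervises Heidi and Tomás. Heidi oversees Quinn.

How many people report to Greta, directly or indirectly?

Greta directly manages Paz, Valeria, Lucia. Paz has no reports. Under Valeria: Tomás, Heidi, Quinn (3). Lucia has no reports. So Greta's organization is 3 direct reports plus everyone under them: 1 + 4 + 1 = 6.

6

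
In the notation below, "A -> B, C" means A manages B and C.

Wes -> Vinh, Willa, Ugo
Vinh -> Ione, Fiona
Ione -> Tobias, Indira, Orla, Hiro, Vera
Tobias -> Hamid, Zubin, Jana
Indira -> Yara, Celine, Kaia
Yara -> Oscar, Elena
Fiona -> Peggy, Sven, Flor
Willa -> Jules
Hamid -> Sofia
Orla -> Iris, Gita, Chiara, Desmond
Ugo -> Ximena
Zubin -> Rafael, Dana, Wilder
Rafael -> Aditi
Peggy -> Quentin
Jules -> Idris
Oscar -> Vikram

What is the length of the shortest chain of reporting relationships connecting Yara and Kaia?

Yara is 1 level below Indira, and Kaia is 1 level below Indira (their lowest common manager). The shortest path runs up from Yara to Indira and back down to Kaia: 1 + 1 = 2 links.

2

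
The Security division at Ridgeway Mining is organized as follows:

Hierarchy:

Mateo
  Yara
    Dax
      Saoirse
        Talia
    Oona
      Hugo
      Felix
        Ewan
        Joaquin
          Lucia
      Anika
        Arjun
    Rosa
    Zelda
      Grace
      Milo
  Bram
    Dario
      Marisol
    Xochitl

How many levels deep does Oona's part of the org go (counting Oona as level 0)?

3

The longest chain under Oona runs Oona → Felix → Joaquin → Lucia, which is 3 levels below Oona.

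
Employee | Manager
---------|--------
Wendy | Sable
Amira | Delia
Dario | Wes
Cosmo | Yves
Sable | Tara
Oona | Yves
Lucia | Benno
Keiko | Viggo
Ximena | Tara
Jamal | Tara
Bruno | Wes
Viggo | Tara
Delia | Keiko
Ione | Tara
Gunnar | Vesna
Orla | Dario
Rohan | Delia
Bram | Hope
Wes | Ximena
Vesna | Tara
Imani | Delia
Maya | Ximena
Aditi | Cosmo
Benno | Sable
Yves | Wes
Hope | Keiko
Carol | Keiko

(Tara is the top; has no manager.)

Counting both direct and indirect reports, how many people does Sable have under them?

Sable directly manages Benno, Wendy. Under Benno: Lucia (1). Wendy has no reports. So Sable's organization is 2 direct reports plus everyone under them: 2 + 1 = 3.

3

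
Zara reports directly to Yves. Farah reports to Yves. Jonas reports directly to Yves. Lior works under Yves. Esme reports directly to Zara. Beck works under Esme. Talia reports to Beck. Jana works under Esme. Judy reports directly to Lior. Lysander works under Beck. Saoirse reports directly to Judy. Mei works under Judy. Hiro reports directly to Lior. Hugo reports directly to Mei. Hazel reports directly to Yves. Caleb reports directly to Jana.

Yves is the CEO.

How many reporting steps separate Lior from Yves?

1

Chain from Lior up to Yves: Lior → Yves. That is 1 step up, so Lior is 1 level below Yves.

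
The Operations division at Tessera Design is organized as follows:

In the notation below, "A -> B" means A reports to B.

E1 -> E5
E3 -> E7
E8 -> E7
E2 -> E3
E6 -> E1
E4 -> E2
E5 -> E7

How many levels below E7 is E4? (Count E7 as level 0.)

Chain from E4 up to E7: E4 → E2 → E3 → E7. That is 3 steps up, so E4 is 3 levels below E7.

3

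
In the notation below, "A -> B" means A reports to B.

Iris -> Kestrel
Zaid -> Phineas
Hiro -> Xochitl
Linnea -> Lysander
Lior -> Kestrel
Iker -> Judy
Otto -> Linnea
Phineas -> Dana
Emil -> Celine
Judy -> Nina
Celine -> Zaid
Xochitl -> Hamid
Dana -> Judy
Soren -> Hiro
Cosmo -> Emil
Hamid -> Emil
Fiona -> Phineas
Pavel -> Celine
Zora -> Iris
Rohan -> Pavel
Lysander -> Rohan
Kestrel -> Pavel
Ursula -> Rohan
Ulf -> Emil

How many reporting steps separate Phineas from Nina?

Chain from Phineas up to Nina: Phineas → Dana → Judy → Nina. That is 3 steps up, so Phineas is 3 levels below Nina.

3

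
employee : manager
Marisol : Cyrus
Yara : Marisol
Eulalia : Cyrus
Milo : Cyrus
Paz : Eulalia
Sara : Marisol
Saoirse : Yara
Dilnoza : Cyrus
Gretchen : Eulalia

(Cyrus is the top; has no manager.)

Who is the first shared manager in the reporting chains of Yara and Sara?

Yara's chain of managers is Marisol, Cyrus. Sara's chain of managers is Marisol, Cyrus. The first manager that appears in both chains is Marisol.

Marisol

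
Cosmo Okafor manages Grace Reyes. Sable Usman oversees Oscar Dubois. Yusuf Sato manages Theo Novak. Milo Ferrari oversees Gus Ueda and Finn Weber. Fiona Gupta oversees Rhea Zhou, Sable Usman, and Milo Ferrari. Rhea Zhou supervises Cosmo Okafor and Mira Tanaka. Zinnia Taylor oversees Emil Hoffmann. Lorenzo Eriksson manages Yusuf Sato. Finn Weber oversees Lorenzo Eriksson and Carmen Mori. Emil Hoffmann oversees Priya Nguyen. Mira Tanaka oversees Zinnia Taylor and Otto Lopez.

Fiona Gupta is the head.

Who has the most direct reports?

Fiona Gupta

Direct-report counts: Fiona Gupta has 3; Rhea Zhou has 2; Cosmo Okafor has 1; Mira Tanaka has 2; Zinnia Taylor has 1; Emil Hoffmann has 1; Sable Usman has 1; Milo Ferrari has 2; Finn Weber has 2; Lorenzo Eriksson has 1; Yusuf Sato has 1. The largest is 3, held by Fiona Gupta.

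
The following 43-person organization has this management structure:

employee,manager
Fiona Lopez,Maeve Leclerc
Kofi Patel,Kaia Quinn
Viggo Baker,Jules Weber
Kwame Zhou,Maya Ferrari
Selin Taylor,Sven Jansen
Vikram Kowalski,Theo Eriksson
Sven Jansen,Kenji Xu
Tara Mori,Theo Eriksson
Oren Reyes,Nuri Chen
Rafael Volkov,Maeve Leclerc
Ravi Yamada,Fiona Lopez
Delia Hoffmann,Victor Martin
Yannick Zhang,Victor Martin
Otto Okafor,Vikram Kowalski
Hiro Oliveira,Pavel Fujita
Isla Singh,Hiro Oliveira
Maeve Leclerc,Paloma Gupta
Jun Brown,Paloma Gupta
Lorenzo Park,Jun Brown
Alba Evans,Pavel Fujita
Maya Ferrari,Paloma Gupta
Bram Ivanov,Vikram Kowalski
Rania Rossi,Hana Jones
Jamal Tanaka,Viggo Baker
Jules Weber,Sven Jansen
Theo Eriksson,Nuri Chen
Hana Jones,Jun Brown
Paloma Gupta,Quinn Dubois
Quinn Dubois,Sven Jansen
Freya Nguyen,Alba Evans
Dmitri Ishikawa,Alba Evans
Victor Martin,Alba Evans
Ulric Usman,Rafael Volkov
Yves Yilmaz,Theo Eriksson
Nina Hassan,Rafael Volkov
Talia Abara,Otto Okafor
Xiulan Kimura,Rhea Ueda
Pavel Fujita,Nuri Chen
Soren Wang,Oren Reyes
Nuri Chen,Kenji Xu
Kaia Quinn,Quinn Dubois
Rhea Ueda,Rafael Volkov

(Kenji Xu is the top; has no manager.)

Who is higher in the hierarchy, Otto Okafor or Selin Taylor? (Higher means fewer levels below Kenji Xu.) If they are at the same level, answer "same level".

Selin Taylor

Otto Okafor is 4 levels below Kenji Xu; Selin Taylor is 2. Selin Taylor is higher.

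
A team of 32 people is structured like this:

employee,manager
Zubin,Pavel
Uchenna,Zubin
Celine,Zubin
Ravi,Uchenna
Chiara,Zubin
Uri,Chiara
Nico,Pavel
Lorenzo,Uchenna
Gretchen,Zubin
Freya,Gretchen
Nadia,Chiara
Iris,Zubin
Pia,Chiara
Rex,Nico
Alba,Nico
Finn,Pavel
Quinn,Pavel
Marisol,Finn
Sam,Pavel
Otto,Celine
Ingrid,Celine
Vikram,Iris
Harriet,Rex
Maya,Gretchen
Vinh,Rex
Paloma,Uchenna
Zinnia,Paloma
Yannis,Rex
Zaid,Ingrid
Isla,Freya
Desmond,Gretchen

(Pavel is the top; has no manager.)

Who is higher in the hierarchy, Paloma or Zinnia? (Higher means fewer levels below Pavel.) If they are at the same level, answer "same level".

Paloma

Paloma is 3 levels below Pavel; Zinnia is 4. Paloma is higher.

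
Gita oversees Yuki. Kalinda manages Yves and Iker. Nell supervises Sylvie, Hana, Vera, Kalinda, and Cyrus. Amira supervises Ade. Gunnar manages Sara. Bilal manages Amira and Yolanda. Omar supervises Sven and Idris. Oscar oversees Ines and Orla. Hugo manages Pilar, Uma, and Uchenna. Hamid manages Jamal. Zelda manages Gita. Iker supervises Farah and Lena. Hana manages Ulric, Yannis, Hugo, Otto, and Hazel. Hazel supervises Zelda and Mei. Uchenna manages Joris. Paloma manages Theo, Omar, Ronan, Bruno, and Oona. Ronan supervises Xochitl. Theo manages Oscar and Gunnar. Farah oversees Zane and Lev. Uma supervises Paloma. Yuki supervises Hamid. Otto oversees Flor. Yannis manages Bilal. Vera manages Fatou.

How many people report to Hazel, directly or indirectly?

Hazel directly manages Zelda, Mei. Under Zelda: Gita, Yuki, Hamid, Jamal (4). Mei has no reports. So Hazel's organization is 2 direct reports plus everyone under them: 5 + 1 = 6.

6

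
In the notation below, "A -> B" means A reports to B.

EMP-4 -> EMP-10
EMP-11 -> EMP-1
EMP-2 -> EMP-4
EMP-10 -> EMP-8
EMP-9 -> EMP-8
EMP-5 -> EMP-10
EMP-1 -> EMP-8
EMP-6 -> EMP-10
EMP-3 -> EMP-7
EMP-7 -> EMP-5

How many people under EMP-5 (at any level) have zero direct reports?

The only person in EMP-5's organization with no one reporting to them is EMP-3. That is 1.

1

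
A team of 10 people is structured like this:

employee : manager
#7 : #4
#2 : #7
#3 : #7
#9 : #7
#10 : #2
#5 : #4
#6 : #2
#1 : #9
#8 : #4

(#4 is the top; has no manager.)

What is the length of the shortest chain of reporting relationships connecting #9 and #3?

2

#9 is 1 level below #7, and #3 is 1 level below #7 (their lowest common manager). The shortest path runs up from #9 to #7 and back down to #3: 1 + 1 = 2 links.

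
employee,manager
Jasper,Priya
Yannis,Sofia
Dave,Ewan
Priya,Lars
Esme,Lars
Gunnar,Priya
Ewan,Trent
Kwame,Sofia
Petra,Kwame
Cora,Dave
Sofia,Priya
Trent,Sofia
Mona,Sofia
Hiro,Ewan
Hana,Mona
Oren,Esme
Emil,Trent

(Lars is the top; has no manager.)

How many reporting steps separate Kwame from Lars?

3

Chain from Kwame up to Lars: Kwame → Sofia → Priya → Lars. That is 3 steps up, so Kwame is 3 levels below Lars.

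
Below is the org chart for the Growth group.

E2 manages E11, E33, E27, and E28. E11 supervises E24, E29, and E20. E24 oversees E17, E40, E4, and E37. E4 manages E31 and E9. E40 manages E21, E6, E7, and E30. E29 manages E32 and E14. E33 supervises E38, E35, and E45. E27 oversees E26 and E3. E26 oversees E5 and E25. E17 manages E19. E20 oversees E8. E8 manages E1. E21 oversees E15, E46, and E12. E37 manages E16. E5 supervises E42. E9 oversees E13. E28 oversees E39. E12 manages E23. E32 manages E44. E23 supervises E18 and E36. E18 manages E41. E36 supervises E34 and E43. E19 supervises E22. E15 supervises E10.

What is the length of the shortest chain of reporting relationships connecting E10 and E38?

8

E10 is 6 levels below E2, and E38 is 2 levels below E2 (their lowest common manager). The shortest path runs up from E10 to E2 and back down to E38: 6 + 2 = 8 links.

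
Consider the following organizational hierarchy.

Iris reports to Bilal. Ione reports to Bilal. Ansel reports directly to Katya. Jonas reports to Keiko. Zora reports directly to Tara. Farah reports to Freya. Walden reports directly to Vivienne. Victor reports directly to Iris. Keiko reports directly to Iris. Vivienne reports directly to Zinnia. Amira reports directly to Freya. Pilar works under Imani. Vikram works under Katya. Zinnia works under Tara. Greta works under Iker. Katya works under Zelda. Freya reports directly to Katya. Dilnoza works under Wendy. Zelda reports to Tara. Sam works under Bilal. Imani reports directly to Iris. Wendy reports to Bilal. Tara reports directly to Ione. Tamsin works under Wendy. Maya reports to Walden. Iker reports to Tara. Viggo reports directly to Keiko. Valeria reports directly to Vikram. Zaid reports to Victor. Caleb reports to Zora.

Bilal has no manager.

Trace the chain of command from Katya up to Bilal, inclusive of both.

Katya -> Zelda -> Tara -> Ione -> Bilal

Katya reports to Zelda. Zelda reports to Tara. Tara reports to Ione. Ione reports to Bilal. Bilal is at the top.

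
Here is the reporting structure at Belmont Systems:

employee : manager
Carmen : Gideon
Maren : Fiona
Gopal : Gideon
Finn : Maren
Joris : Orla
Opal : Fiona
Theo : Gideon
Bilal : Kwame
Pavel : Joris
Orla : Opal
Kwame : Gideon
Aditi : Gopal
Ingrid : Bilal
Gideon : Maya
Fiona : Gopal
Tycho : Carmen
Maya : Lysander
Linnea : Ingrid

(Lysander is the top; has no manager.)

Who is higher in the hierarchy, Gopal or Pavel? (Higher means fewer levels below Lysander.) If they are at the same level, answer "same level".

Gopal is 3 levels below Lysander; Pavel is 8. Gopal is higher.

Gopal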